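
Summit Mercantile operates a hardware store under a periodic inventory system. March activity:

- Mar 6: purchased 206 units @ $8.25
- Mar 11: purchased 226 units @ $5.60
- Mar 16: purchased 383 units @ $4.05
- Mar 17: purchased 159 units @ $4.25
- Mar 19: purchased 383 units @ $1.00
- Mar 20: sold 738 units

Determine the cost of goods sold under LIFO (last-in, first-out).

Mar 20, 738 sold [LIFO — newest first]: 383 @ $1.00 + 159 @ $4.25 + 196 @ $4.05 = $1,852.55
Ending inventory: 206 @ $8.25 + 226 @ $5.60 + 187 @ $4.05 = $3,722.45
Check: goods available $5,575.00 = COGS $1,852.55 + ending $3,722.45

COGS = $1,852.55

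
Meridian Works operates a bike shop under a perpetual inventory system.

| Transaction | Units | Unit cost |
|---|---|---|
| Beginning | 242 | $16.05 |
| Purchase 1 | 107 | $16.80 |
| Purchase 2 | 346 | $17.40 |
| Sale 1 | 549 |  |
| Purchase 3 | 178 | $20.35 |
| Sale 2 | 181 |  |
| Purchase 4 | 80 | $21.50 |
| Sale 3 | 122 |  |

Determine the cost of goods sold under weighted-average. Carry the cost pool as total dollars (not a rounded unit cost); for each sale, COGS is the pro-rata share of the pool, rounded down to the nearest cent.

COGS = $15,049.89

After Beginning: 242 on hand, pool $3,884.10 (≈ $16.0500 each)
After Purchase 1: 349 on hand, pool $5,681.70 (≈ $16.2799 each)
After Purchase 2: 695 on hand, pool $11,702.10 (≈ $16.8376 each)
Sale 1, sell 549: 549/695 × $11,702.10 → $9,243.81
After Purchase 3: 324 on hand, pool $6,080.59 (≈ $18.7673 each)
Sale 2, sell 181: 181/324 × $6,080.59 → $3,396.87
After Purchase 4: 223 on hand, pool $4,403.72 (≈ $19.7476 each)
Sale 3, sell 122: 122/223 × $4,403.72 → $2,409.21
Total COGS = $9,243.81 + $3,396.87 + $2,409.21 = $15,049.89
Ending inventory (cost pool remaining) = $1,994.51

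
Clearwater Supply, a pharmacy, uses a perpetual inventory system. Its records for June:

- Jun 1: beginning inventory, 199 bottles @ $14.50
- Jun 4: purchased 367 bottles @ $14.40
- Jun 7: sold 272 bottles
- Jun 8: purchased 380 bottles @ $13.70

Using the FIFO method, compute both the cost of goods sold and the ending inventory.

Jun 7, 272 sold [FIFO — oldest first]: 199 @ $14.50 + 73 @ $14.40 = $3,936.70
Ending inventory: 294 @ $14.40 + 380 @ $13.70 = $9,439.60
Check: goods available $13,376.30 = COGS $3,936.70 + ending $9,439.60

COGS = $3,936.70; ending inventory = $9,439.60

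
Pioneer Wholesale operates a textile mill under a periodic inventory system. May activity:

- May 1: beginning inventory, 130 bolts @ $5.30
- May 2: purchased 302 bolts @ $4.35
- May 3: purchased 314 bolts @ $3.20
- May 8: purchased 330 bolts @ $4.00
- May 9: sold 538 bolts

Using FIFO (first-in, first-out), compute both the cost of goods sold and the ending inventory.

May 9, 538 sold [FIFO — oldest first]: 130 @ $5.30 + 302 @ $4.35 + 106 @ $3.20 = $2,341.90
Ending inventory: 208 @ $3.20 + 330 @ $4.00 = $1,985.60
Check: goods available $4,327.50 = COGS $2,341.90 + ending $1,985.60

COGS = $2,341.90; ending inventory = $1,985.60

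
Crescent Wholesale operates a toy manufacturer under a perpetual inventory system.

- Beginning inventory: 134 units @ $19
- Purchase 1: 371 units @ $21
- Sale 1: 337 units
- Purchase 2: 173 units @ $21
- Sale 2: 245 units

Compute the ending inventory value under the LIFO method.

Sale 1 (337) [LIFO — newest first]: 337 @ $21 = $7,077
Sale 2 (245) [LIFO — newest first]: 173 @ $21 + 34 @ $21 + 38 @ $19 = $5,069
Total COGS = $7,077 + $5,069 = $12,146
Ending inventory: 96 @ $19 = $1,824
Check: goods available $13,970 = COGS $12,146 + ending $1,824

Ending inventory = $1,824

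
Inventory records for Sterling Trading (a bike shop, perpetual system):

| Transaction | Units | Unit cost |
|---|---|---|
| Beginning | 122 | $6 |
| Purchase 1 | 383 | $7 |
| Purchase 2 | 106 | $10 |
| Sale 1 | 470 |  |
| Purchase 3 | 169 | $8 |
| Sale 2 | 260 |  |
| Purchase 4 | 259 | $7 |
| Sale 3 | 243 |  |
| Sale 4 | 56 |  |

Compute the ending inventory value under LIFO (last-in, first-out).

Ending inventory = $60

Sale 1 (470) [LIFO — newest first]: 106 @ $10 + 364 @ $7 = $3,608
Sale 2 (260) [LIFO — newest first]: 169 @ $8 + 19 @ $7 + 72 @ $6 = $1,917
Sale 3 (243) [LIFO — newest first]: 243 @ $7 = $1,701
Sale 4 (56) [LIFO — newest first]: 16 @ $7 + 40 @ $6 = $352
Total COGS = $3,608 + $1,917 + $1,701 + $352 = $7,578
Ending inventory: 10 @ $6 = $60
Check: goods available $7,638 = COGS $7,578 + ending $60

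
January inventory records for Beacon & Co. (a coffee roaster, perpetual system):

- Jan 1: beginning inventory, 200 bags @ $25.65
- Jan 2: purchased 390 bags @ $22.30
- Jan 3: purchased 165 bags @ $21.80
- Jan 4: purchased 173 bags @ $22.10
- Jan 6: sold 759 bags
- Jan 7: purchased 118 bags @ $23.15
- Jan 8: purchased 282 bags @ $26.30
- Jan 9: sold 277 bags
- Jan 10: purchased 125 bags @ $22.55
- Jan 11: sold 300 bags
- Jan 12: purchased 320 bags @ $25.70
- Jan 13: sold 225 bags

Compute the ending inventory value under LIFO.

Ending inventory = $5,442.55

Jan 6, 759 sold [LIFO — newest first]: 173 @ $22.10 + 165 @ $21.80 + 390 @ $22.30 + 31 @ $25.65 = $16,912.45
Jan 9, 277 sold [LIFO — newest first]: 277 @ $26.30 = $7,285.10
Jan 11, 300 sold [LIFO — newest first]: 125 @ $22.55 + 5 @ $26.30 + 118 @ $23.15 + 52 @ $25.65 = $7,015.75
Jan 13, 225 sold [LIFO — newest first]: 225 @ $25.70 = $5,782.50
Total COGS = $16,912.45 + $7,285.10 + $7,015.75 + $5,782.50 = $36,995.80
Ending inventory: 117 @ $25.65 + 95 @ $25.70 = $5,442.55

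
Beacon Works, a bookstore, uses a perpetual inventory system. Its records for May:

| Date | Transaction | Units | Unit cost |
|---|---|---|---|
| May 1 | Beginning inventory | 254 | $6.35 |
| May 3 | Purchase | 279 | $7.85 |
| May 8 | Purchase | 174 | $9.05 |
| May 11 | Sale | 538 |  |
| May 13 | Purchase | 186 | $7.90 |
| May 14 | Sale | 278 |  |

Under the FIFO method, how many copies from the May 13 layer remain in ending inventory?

77

May 11, 538 sold [FIFO — oldest first]: 254 @ $6.35 + 279 @ $7.85 + 5 @ $9.05 = $3,848.30
May 14, 278 sold [FIFO — oldest first]: 169 @ $9.05 + 109 @ $7.90 = $2,390.55
Total COGS = $3,848.30 + $2,390.55 = $6,238.85
Ending inventory: 77 @ $7.90 = $608.30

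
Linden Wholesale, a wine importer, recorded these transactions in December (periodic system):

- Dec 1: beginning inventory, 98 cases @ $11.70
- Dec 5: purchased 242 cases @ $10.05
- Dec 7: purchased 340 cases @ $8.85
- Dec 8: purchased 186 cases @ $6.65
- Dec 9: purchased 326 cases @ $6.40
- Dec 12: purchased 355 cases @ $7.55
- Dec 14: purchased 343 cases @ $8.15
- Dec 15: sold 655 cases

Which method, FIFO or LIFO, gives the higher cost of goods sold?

FIFO COGS: 98 @ $11.70 + 242 @ $10.05 + 315 @ $8.85 = $6,366.45
LIFO COGS: 343 @ $8.15 + 312 @ $7.55 = $5,151.05

FIFO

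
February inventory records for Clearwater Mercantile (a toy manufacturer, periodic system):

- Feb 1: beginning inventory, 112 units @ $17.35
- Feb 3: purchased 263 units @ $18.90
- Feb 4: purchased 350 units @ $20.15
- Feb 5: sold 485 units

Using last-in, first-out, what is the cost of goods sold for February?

Feb 5, 485 sold [LIFO — newest first]: 350 @ $20.15 + 135 @ $18.90 = $9,604.00
Ending inventory: 112 @ $17.35 + 128 @ $18.90 = $4,362.40

COGS = $9,604.00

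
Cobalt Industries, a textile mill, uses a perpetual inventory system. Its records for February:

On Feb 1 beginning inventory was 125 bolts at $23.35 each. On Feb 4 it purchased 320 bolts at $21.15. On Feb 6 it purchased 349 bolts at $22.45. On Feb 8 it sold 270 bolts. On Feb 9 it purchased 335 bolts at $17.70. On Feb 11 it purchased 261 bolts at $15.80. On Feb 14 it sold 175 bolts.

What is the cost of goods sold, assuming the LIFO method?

COGS = $8,826.50

Feb 8, 270 sold [LIFO — newest first]: 270 @ $22.45 = $6,061.50
Feb 14, 175 sold [LIFO — newest first]: 175 @ $15.80 = $2,765.00
Total COGS = $6,061.50 + $2,765.00 = $8,826.50
Ending inventory: 125 @ $23.35 + 320 @ $21.15 + 79 @ $22.45 + 335 @ $17.70 + 86 @ $15.80 = $18,748.60
Check: goods available $27,575.10 = COGS $8,826.50 + ending $18,748.60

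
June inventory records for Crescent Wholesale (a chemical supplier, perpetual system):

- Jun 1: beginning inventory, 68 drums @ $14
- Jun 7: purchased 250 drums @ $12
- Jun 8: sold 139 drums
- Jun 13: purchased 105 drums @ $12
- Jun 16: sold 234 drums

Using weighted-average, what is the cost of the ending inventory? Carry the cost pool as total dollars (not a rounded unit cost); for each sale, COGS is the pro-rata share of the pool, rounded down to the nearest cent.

Ending inventory = $613.48

After Jun 1: 68 on hand, pool $952.00 (≈ $14.0000 each)
After Jun 7: 318 on hand, pool $3,952.00 (≈ $12.4277 each)
Jun 8, sell 139: 139/318 × $3,952.00 → $1,727.44
After Jun 13: 284 on hand, pool $3,484.56 (≈ $12.2696 each)
Jun 16, sell 234: 234/284 × $3,484.56 → $2,871.08
Total COGS = $1,727.44 + $2,871.08 = $4,598.52
Ending inventory (cost pool remaining) = $613.48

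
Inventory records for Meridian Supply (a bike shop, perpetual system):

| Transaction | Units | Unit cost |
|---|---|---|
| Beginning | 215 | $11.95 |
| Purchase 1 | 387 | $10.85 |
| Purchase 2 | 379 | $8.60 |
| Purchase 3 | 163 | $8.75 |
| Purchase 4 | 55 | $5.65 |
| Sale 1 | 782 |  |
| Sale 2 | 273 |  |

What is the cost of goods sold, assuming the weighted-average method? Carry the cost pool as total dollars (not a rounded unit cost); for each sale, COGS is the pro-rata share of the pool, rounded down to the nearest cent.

COGS = $10,351.66

After Beginning: 215 on hand, pool $2,569.25 (≈ $11.9500 each)
After Purchase 1: 602 on hand, pool $6,768.20 (≈ $11.2429 each)
After Purchase 2: 981 on hand, pool $10,027.60 (≈ $10.2218 each)
After Purchase 3: 1144 on hand, pool $11,453.85 (≈ $10.0121 each)
After Purchase 4: 1199 on hand, pool $11,764.60 (≈ $9.8120 each)
Sale 1, sell 782: 782/1199 × $11,764.60 → $7,672.99
Sale 2, sell 273: 273/417 × $4,091.61 → $2,678.67
Total COGS = $7,672.99 + $2,678.67 = $10,351.66
Ending inventory (cost pool remaining) = $1,412.94
Check: goods available $11,764.60 = COGS $10,351.66 + ending $1,412.94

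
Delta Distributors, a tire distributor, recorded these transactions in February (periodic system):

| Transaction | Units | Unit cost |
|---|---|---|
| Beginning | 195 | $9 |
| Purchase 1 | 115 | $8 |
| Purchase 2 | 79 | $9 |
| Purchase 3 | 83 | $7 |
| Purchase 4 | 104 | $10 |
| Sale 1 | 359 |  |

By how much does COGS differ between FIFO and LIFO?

FIFO COGS: 195 @ $9 + 115 @ $8 + 49 @ $9 = $3,116
LIFO COGS: 104 @ $10 + 83 @ $7 + 79 @ $9 + 93 @ $8 = $3,076
Difference = |$3,116 − $3,076| = $40

$40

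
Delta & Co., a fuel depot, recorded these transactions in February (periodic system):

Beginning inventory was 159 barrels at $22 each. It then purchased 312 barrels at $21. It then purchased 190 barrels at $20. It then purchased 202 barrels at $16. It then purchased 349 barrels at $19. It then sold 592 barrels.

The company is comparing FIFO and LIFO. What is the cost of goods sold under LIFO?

COGS = $10,683

FIFO COGS: 159 @ $22 + 312 @ $21 + 121 @ $20 = $12,470
LIFO COGS: 349 @ $19 + 202 @ $16 + 41 @ $20 = $10,683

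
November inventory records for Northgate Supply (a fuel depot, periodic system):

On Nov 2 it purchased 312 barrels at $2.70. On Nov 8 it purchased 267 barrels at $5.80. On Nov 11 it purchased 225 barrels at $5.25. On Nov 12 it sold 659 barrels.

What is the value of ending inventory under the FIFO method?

Nov 12, 659 sold [FIFO — oldest first]: 312 @ $2.70 + 267 @ $5.80 + 80 @ $5.25 = $2,811.00
Ending inventory: 145 @ $5.25 = $761.25

Ending inventory = $761.25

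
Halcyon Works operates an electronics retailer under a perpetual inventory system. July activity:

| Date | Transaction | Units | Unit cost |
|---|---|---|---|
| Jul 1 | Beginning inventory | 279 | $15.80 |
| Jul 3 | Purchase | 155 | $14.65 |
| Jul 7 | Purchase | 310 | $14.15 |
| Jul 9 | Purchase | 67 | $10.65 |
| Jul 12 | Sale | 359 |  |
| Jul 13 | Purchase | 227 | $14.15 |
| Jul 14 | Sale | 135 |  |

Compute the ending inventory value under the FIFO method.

Jul 12, 359 sold [FIFO — oldest first]: 279 @ $15.80 + 80 @ $14.65 = $5,580.20
Jul 14, 135 sold [FIFO — oldest first]: 75 @ $14.65 + 60 @ $14.15 = $1,947.75
Total COGS = $5,580.20 + $1,947.75 = $7,527.95
Ending inventory: 250 @ $14.15 + 67 @ $10.65 + 227 @ $14.15 = $7,463.10

Ending inventory = $7,463.10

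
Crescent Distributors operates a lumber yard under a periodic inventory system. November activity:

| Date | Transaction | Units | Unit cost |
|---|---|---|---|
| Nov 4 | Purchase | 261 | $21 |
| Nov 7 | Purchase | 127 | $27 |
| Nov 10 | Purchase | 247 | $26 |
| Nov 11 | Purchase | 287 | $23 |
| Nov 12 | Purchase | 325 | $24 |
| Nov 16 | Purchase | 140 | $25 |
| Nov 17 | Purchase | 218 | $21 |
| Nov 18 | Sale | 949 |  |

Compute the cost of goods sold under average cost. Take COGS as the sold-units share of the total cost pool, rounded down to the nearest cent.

Nov 18, sell 949: 949/1605 × $37,811.00 → $22,356.78
Ending inventory (cost pool remaining) = $15,454.22

COGS = $22,356.78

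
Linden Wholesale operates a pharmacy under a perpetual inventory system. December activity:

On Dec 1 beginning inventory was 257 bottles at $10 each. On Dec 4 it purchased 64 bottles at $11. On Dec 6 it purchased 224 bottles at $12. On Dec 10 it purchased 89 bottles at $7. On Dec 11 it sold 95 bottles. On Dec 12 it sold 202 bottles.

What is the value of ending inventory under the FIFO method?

Ending inventory = $3,575

Dec 11, 95 sold [FIFO — oldest first]: 95 @ $10 = $950
Dec 12, 202 sold [FIFO — oldest first]: 162 @ $10 + 40 @ $11 = $2,060
Total COGS = $950 + $2,060 = $3,010
Ending inventory: 24 @ $11 + 224 @ $12 + 89 @ $7 = $3,575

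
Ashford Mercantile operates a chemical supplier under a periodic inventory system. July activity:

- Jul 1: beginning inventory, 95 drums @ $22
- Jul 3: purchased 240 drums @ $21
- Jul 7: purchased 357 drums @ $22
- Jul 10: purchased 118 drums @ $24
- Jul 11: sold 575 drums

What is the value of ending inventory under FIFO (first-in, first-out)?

Jul 11, 575 sold [FIFO — oldest first]: 95 @ $22 + 240 @ $21 + 240 @ $22 = $12,410
Ending inventory: 117 @ $22 + 118 @ $24 = $5,406

Ending inventory = $5,406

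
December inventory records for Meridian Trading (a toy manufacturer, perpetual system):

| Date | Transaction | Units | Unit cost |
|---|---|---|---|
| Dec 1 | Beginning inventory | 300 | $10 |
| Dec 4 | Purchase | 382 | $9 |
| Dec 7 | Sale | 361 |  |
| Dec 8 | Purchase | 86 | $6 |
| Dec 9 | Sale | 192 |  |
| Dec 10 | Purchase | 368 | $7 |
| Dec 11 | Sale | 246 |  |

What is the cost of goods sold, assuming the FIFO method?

COGS = $7,171

Dec 7, 361 sold [FIFO — oldest first]: 300 @ $10 + 61 @ $9 = $3,549
Dec 9, 192 sold [FIFO — oldest first]: 192 @ $9 = $1,728
Dec 11, 246 sold [FIFO — oldest first]: 129 @ $9 + 86 @ $6 + 31 @ $7 = $1,894
Total COGS = $3,549 + $1,728 + $1,894 = $7,171
Ending inventory: 337 @ $7 = $2,359
Check: goods available $9,530 = COGS $7,171 + ending $2,359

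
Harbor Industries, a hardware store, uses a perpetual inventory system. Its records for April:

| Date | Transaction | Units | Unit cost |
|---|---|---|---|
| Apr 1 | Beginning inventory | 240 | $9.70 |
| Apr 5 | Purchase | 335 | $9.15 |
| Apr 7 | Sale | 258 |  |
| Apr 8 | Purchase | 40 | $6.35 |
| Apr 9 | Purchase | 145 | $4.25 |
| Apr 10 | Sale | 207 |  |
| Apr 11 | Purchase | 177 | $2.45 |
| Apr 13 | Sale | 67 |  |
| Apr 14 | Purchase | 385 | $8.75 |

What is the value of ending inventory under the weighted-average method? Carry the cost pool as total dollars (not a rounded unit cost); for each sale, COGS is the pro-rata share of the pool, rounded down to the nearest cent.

Ending inventory = $5,678.91

After Apr 1: 240 on hand, pool $2,328.00 (≈ $9.7000 each)
After Apr 5: 575 on hand, pool $5,393.25 (≈ $9.3796 each)
Apr 7, sell 258: 258/575 × $5,393.25 → $2,419.92
After Apr 8: 357 on hand, pool $3,227.33 (≈ $9.0401 each)
After Apr 9: 502 on hand, pool $3,843.58 (≈ $7.6565 each)
Apr 10, sell 207: 207/502 × $3,843.58 → $1,584.90
After Apr 11: 472 on hand, pool $2,692.33 (≈ $5.7041 each)
Apr 13, sell 67: 67/472 × $2,692.33 → $382.17
After Apr 14: 790 on hand, pool $5,678.91 (≈ $7.1885 each)
Total COGS = $2,419.92 + $1,584.90 + $382.17 = $4,386.99
Ending inventory (cost pool remaining) = $5,678.91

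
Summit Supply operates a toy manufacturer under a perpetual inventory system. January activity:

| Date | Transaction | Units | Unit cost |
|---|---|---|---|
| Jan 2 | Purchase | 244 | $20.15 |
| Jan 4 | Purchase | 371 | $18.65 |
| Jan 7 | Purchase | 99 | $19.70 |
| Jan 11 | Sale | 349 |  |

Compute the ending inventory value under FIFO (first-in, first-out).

Jan 11, 349 sold [FIFO — oldest first]: 244 @ $20.15 + 105 @ $18.65 = $6,874.85
Ending inventory: 266 @ $18.65 + 99 @ $19.70 = $6,911.20
Check: goods available $13,786.05 = COGS $6,874.85 + ending $6,911.20

Ending inventory = $6,911.20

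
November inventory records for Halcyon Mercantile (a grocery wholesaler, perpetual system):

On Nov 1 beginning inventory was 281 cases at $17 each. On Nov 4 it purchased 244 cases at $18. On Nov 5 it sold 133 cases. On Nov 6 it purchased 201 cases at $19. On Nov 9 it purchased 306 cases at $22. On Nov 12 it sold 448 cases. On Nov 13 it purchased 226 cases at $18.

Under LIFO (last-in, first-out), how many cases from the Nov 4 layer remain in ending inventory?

111

Nov 5, 133 sold [LIFO — newest first]: 133 @ $18 = $2,394
Nov 12, 448 sold [LIFO — newest first]: 306 @ $22 + 142 @ $19 = $9,430
Total COGS = $2,394 + $9,430 = $11,824
Ending inventory: 281 @ $17 + 111 @ $18 + 59 @ $19 + 226 @ $18 = $11,964
Check: goods available $23,788 = COGS $11,824 + ending $11,964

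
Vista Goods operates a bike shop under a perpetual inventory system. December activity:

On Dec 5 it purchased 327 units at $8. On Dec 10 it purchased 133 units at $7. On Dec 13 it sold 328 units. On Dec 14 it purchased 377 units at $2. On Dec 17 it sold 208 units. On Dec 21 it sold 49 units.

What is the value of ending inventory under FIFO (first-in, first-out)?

Ending inventory = $504

Dec 13, 328 sold [FIFO — oldest first]: 327 @ $8 + 1 @ $7 = $2,623
Dec 17, 208 sold [FIFO — oldest first]: 132 @ $7 + 76 @ $2 = $1,076
Dec 21, 49 sold [FIFO — oldest first]: 49 @ $2 = $98
Total COGS = $2,623 + $1,076 + $98 = $3,797
Ending inventory: 252 @ $2 = $504
Check: goods available $4,301 = COGS $3,797 + ending $504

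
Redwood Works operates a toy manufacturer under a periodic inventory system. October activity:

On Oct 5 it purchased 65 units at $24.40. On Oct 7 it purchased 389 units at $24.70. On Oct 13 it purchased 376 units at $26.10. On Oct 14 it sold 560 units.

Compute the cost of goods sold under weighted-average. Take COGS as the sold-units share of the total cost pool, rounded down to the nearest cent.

COGS = $14,174.00

Oct 14, sell 560: 560/830 × $21,007.90 → $14,174.00
Ending inventory (cost pool remaining) = $6,833.90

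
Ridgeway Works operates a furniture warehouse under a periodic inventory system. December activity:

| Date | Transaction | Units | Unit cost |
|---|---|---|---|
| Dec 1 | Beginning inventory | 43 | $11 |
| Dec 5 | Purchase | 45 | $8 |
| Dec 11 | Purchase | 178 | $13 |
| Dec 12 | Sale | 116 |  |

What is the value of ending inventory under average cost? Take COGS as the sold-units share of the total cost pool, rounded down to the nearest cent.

Dec 12, sell 116: 116/266 × $3,147.00 → $1,372.37
Ending inventory (cost pool remaining) = $1,774.63

Ending inventory = $1,774.63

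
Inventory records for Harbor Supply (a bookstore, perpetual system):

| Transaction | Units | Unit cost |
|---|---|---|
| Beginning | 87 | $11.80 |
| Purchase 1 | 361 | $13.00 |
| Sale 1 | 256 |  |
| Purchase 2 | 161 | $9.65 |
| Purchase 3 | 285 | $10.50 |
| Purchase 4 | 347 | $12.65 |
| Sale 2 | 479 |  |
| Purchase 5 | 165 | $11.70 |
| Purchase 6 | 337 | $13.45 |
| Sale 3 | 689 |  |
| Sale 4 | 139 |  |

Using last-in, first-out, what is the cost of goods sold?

COGS = $18,882.85

Sale 1 (256) [LIFO — newest first]: 256 @ $13.00 = $3,328.00
Sale 2 (479) [LIFO — newest first]: 347 @ $12.65 + 132 @ $10.50 = $5,775.55
Sale 3 (689) [LIFO — newest first]: 337 @ $13.45 + 165 @ $11.70 + 153 @ $10.50 + 34 @ $9.65 = $8,397.75
Sale 4 (139) [LIFO — newest first]: 127 @ $9.65 + 12 @ $13.00 = $1,381.55
Total COGS = $3,328.00 + $5,775.55 + $8,397.75 + $1,381.55 = $18,882.85
Ending inventory: 87 @ $11.80 + 93 @ $13.00 = $2,235.60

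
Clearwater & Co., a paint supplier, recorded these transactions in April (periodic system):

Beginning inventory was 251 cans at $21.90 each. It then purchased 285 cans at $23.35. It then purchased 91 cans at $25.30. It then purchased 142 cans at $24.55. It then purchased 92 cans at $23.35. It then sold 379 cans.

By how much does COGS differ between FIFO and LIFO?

FIFO COGS: 251 @ $21.90 + 128 @ $23.35 = $8,485.70
LIFO COGS: 92 @ $23.35 + 142 @ $24.55 + 91 @ $25.30 + 54 @ $23.35 = $9,197.50
Difference = |$8,485.70 − $9,197.50| = $711.80

$711.80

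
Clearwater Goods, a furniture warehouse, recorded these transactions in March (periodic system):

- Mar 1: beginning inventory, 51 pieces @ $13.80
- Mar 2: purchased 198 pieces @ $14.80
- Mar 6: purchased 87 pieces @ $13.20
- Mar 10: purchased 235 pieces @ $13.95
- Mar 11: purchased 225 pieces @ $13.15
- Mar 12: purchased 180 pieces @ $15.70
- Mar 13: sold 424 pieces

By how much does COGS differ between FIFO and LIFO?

$39.60

FIFO COGS: 51 @ $13.80 + 198 @ $14.80 + 87 @ $13.20 + 88 @ $13.95 = $6,010.20
LIFO COGS: 180 @ $15.70 + 225 @ $13.15 + 19 @ $13.95 = $6,049.80
Difference = |$6,010.20 − $6,049.80| = $39.60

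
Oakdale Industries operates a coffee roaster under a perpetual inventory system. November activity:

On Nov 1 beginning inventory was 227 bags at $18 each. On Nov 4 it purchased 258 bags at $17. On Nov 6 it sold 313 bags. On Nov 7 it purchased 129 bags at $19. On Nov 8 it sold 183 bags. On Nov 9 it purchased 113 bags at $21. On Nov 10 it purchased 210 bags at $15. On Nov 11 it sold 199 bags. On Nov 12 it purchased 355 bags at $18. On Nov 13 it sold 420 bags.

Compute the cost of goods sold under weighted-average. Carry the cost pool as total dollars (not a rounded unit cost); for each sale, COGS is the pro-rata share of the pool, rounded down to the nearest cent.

After Nov 1: 227 on hand, pool $4,086.00 (≈ $18.0000 each)
After Nov 4: 485 on hand, pool $8,472.00 (≈ $17.4680 each)
Nov 6, sell 313: 313/485 × $8,472.00 → $5,467.49
After Nov 7: 301 on hand, pool $5,455.51 (≈ $18.1246 each)
Nov 8, sell 183: 183/301 × $5,455.51 → $3,316.80
After Nov 9: 231 on hand, pool $4,511.71 (≈ $19.5312 each)
After Nov 10: 441 on hand, pool $7,661.71 (≈ $17.3735 each)
Nov 11, sell 199: 199/441 × $7,661.71 → $3,457.32
After Nov 12: 597 on hand, pool $10,594.39 (≈ $17.7460 each)
Nov 13, sell 420: 420/597 × $10,594.39 → $7,453.33
Total COGS = $5,467.49 + $3,316.80 + $3,457.32 + $7,453.33 = $19,694.94
Ending inventory (cost pool remaining) = $3,141.06

COGS = $19,694.94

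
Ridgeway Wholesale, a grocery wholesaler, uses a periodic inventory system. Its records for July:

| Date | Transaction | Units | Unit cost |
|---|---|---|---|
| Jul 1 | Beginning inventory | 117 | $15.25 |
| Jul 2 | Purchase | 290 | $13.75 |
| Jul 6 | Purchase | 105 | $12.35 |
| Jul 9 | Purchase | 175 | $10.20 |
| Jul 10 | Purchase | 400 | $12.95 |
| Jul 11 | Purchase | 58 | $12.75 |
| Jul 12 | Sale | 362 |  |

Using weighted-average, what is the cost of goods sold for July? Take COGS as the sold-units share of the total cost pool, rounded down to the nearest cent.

Jul 12, sell 362: 362/1145 × $14,773.00 → $4,670.59
Ending inventory (cost pool remaining) = $10,102.41

COGS = $4,670.59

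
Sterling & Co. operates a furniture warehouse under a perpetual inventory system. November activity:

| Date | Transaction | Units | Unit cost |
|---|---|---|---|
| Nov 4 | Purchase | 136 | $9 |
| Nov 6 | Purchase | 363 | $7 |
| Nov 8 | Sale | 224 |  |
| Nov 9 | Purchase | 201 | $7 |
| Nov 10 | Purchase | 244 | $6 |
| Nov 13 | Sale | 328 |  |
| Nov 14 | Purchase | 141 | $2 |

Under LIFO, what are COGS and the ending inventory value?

COGS = $3,620; ending inventory = $3,298

Nov 8, 224 sold [LIFO — newest first]: 224 @ $7 = $1,568
Nov 13, 328 sold [LIFO — newest first]: 244 @ $6 + 84 @ $7 = $2,052
Total COGS = $1,568 + $2,052 = $3,620
Ending inventory: 136 @ $9 + 139 @ $7 + 117 @ $7 + 141 @ $2 = $3,298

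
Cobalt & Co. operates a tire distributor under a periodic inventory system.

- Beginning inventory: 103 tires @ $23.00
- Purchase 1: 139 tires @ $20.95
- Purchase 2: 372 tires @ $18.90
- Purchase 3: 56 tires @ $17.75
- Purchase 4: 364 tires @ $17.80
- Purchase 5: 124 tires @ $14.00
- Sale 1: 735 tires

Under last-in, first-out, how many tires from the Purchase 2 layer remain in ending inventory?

181

Sale 1 (735) [LIFO — newest first]: 124 @ $14.00 + 364 @ $17.80 + 56 @ $17.75 + 191 @ $18.90 = $12,819.10
Ending inventory: 103 @ $23.00 + 139 @ $20.95 + 181 @ $18.90 = $8,701.95
Check: goods available $21,521.05 = COGS $12,819.10 + ending $8,701.95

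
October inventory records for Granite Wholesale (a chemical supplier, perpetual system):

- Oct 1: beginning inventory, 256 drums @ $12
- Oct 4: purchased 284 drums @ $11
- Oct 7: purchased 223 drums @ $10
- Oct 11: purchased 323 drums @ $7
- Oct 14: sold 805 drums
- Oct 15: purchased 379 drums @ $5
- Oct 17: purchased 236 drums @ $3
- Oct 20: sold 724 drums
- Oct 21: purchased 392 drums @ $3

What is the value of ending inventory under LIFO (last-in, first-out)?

Ending inventory = $3,240

Oct 14, 805 sold [LIFO — newest first]: 323 @ $7 + 223 @ $10 + 259 @ $11 = $7,340
Oct 20, 724 sold [LIFO — newest first]: 236 @ $3 + 379 @ $5 + 25 @ $11 + 84 @ $12 = $3,886
Total COGS = $7,340 + $3,886 = $11,226
Ending inventory: 172 @ $12 + 392 @ $3 = $3,240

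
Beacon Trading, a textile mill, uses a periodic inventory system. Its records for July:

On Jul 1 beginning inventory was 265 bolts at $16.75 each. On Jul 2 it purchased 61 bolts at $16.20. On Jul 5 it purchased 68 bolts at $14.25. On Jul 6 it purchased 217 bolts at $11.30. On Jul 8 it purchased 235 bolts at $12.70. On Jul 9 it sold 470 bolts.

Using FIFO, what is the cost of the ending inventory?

Jul 9, 470 sold [FIFO — oldest first]: 265 @ $16.75 + 61 @ $16.20 + 68 @ $14.25 + 76 @ $11.30 = $7,254.75
Ending inventory: 141 @ $11.30 + 235 @ $12.70 = $4,577.80
Check: goods available $11,832.55 = COGS $7,254.75 + ending $4,577.80

Ending inventory = $4,577.80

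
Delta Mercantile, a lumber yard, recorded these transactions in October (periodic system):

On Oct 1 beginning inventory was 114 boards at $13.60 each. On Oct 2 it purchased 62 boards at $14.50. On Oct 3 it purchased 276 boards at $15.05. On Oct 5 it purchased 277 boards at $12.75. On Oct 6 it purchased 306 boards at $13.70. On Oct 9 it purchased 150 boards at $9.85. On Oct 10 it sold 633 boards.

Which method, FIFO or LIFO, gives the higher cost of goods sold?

FIFO

FIFO COGS: 114 @ $13.60 + 62 @ $14.50 + 276 @ $15.05 + 181 @ $12.75 = $8,910.95
LIFO COGS: 150 @ $9.85 + 306 @ $13.70 + 177 @ $12.75 = $7,926.45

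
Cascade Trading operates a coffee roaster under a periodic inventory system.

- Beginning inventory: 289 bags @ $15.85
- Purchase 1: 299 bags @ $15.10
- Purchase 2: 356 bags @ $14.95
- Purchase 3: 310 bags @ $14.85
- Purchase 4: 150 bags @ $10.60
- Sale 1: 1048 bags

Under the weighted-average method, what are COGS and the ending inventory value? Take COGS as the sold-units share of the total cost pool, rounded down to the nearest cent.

Sale 1, sell 1048: 1048/1404 × $20,611.25 → $15,385.03
Ending inventory (cost pool remaining) = $5,226.22
Check: goods available $20,611.25 = COGS $15,385.03 + ending $5,226.22

COGS = $15,385.03; ending inventory = $5,226.22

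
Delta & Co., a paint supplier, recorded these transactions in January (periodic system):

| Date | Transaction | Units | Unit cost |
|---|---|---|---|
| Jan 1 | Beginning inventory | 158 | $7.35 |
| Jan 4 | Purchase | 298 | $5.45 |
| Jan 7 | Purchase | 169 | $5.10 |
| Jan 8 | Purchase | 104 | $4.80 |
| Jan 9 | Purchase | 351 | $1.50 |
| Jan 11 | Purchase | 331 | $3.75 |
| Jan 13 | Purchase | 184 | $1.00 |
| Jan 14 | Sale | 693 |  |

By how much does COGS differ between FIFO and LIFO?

FIFO COGS: 158 @ $7.35 + 298 @ $5.45 + 169 @ $5.10 + 68 @ $4.80 = $3,973.70
LIFO COGS: 184 @ $1.00 + 331 @ $3.75 + 178 @ $1.50 = $1,692.25
Difference = |$3,973.70 − $1,692.25| = $2,281.45

$2,281.45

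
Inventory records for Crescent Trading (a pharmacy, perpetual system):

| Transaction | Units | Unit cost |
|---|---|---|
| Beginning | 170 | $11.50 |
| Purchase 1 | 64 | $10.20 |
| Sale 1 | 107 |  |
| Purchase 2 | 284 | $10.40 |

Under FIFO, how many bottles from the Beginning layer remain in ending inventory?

63

Sale 1 (107) [FIFO — oldest first]: 107 @ $11.50 = $1,230.50
Ending inventory: 63 @ $11.50 + 64 @ $10.20 + 284 @ $10.40 = $4,330.90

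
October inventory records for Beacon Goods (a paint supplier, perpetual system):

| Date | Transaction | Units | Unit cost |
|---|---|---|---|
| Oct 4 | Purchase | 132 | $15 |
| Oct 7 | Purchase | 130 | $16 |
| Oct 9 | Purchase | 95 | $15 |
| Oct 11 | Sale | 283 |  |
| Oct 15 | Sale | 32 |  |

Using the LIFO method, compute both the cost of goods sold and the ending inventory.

COGS = $4,855; ending inventory = $630

Oct 11, 283 sold [LIFO — newest first]: 95 @ $15 + 130 @ $16 + 58 @ $15 = $4,375
Oct 15, 32 sold [LIFO — newest first]: 32 @ $15 = $480
Total COGS = $4,375 + $480 = $4,855
Ending inventory: 42 @ $15 = $630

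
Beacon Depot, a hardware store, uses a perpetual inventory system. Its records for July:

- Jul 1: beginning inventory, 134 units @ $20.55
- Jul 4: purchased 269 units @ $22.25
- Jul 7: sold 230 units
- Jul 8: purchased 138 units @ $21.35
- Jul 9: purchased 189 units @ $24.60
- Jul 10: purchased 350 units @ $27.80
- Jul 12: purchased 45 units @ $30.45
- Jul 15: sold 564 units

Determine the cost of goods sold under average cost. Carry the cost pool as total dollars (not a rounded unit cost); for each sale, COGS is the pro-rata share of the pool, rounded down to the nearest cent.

COGS = $19,133.12

After Jul 1: 134 on hand, pool $2,753.70 (≈ $20.5500 each)
After Jul 4: 403 on hand, pool $8,738.95 (≈ $21.6847 each)
Jul 7, sell 230: 230/403 × $8,738.95 → $4,987.49
After Jul 8: 311 on hand, pool $6,697.76 (≈ $21.5362 each)
After Jul 9: 500 on hand, pool $11,347.16 (≈ $22.6943 each)
After Jul 10: 850 on hand, pool $21,077.16 (≈ $24.7967 each)
After Jul 12: 895 on hand, pool $22,447.41 (≈ $25.0809 each)
Jul 15, sell 564: 564/895 × $22,447.41 → $14,145.63
Total COGS = $4,987.49 + $14,145.63 = $19,133.12
Ending inventory (cost pool remaining) = $8,301.78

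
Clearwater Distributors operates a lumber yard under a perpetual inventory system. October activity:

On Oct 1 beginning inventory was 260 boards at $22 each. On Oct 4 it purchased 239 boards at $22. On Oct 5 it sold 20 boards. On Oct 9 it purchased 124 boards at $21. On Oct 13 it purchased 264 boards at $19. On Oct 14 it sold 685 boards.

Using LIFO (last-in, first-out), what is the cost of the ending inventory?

Oct 5, 20 sold [LIFO — newest first]: 20 @ $22 = $440
Oct 14, 685 sold [LIFO — newest first]: 264 @ $19 + 124 @ $21 + 219 @ $22 + 78 @ $22 = $14,154
Total COGS = $440 + $14,154 = $14,594
Ending inventory: 182 @ $22 = $4,004
Check: goods available $18,598 = COGS $14,594 + ending $4,004

Ending inventory = $4,004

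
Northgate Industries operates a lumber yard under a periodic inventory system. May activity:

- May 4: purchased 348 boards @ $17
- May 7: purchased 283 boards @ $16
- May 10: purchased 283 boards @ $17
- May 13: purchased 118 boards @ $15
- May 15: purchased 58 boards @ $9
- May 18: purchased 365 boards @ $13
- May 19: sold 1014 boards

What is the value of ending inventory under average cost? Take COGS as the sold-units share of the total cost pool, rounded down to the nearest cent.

Ending inventory = $6,756.55

May 19, sell 1014: 1014/1455 × $22,292.00 → $15,535.45
Ending inventory (cost pool remaining) = $6,756.55
Check: goods available $22,292.00 = COGS $15,535.45 + ending $6,756.55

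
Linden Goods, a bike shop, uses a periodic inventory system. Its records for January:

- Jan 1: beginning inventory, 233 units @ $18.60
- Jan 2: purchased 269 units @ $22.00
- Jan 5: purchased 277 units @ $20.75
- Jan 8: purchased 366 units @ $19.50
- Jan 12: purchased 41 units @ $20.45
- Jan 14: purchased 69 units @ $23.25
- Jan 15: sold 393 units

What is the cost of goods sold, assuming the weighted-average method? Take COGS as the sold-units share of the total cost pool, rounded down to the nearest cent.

Jan 15, sell 393: 393/1255 × $25,579.25 → $8,010.07
Ending inventory (cost pool remaining) = $17,569.18
Check: goods available $25,579.25 = COGS $8,010.07 + ending $17,569.18

COGS = $8,010.07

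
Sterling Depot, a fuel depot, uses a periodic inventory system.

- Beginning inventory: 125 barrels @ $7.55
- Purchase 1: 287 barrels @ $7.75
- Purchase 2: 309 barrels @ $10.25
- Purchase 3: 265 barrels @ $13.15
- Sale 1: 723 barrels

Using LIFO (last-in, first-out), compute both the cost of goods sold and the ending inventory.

COGS = $7,806.75; ending inventory = $2,013.25

Sale 1 (723) [LIFO — newest first]: 265 @ $13.15 + 309 @ $10.25 + 149 @ $7.75 = $7,806.75
Ending inventory: 125 @ $7.55 + 138 @ $7.75 = $2,013.25
Check: goods available $9,820.00 = COGS $7,806.75 + ending $2,013.25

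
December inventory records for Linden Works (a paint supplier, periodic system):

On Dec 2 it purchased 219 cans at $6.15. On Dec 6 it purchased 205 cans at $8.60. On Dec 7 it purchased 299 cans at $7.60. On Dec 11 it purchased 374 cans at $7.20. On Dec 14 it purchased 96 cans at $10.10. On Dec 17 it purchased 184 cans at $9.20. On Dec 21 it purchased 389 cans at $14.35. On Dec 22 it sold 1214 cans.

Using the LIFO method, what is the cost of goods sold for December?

COGS = $12,236.95

Dec 22, 1214 sold [LIFO — newest first]: 389 @ $14.35 + 184 @ $9.20 + 96 @ $10.10 + 374 @ $7.20 + 171 @ $7.60 = $12,236.95
Ending inventory: 219 @ $6.15 + 205 @ $8.60 + 128 @ $7.60 = $4,082.65
Check: goods available $16,319.60 = COGS $12,236.95 + ending $4,082.65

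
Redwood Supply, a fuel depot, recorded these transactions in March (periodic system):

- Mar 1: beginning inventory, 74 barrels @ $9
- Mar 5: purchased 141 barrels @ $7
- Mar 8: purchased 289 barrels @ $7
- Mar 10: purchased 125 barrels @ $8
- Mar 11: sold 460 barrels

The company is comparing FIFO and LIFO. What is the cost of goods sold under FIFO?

FIFO COGS: 74 @ $9 + 141 @ $7 + 245 @ $7 = $3,368
LIFO COGS: 125 @ $8 + 289 @ $7 + 46 @ $7 = $3,345

COGS = $3,368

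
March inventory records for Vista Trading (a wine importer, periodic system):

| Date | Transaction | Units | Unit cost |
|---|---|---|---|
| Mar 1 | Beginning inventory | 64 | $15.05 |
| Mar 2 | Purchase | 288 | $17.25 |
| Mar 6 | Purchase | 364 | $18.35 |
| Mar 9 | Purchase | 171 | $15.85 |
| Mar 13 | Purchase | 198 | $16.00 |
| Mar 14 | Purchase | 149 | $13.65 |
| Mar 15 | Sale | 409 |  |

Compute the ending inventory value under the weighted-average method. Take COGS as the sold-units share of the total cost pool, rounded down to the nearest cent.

Mar 15, sell 409: 409/1234 × $20,522.80 → $6,802.12
Ending inventory (cost pool remaining) = $13,720.68
Check: goods available $20,522.80 = COGS $6,802.12 + ending $13,720.68

Ending inventory = $13,720.68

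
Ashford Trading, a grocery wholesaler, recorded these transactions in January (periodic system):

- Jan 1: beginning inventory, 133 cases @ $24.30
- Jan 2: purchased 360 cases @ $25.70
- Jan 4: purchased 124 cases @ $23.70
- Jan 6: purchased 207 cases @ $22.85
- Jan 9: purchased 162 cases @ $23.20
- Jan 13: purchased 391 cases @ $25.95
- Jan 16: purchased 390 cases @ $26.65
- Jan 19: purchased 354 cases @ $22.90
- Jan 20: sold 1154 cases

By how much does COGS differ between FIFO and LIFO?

FIFO COGS: 133 @ $24.30 + 360 @ $25.70 + 124 @ $23.70 + 207 @ $22.85 + 162 @ $23.20 + 168 @ $25.95 = $28,270.65
LIFO COGS: 354 @ $22.90 + 390 @ $26.65 + 391 @ $25.95 + 19 @ $23.20 = $29,087.35
Difference = |$28,270.65 − $29,087.35| = $816.70

$816.70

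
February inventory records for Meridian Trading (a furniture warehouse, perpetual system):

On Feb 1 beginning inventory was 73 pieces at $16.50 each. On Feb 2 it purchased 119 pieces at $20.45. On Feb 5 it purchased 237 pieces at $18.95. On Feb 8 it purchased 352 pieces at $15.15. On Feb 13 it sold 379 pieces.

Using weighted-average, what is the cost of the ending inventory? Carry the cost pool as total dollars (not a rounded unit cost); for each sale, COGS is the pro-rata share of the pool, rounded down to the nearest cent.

After Feb 1: 73 on hand, pool $1,204.50 (≈ $16.5000 each)
After Feb 2: 192 on hand, pool $3,638.05 (≈ $18.9482 each)
After Feb 5: 429 on hand, pool $8,129.20 (≈ $18.9492 each)
After Feb 8: 781 on hand, pool $13,462.00 (≈ $17.2369 each)
Feb 13, sell 379: 379/781 × $13,462.00 → $6,532.77
Ending inventory (cost pool remaining) = $6,929.23

Ending inventory = $6,929.23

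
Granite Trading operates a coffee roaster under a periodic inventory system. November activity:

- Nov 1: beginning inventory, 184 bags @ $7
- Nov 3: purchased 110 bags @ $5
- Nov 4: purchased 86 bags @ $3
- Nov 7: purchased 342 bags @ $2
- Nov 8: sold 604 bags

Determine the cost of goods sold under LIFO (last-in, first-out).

Nov 8, 604 sold [LIFO — newest first]: 342 @ $2 + 86 @ $3 + 110 @ $5 + 66 @ $7 = $1,954
Ending inventory: 118 @ $7 = $826
Check: goods available $2,780 = COGS $1,954 + ending $826

COGS = $1,954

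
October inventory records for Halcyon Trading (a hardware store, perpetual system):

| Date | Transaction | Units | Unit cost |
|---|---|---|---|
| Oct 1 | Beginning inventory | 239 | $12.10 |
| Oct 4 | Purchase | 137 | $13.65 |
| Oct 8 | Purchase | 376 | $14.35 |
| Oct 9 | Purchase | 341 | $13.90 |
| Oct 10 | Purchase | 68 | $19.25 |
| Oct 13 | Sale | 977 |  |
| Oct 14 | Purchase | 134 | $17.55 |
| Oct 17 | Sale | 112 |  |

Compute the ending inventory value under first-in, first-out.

Ending inventory = $3,716.30

Oct 13, 977 sold [FIFO — oldest first]: 239 @ $12.10 + 137 @ $13.65 + 376 @ $14.35 + 225 @ $13.90 = $13,285.05
Oct 17, 112 sold [FIFO — oldest first]: 112 @ $13.90 = $1,556.80
Total COGS = $13,285.05 + $1,556.80 = $14,841.85
Ending inventory: 4 @ $13.90 + 68 @ $19.25 + 134 @ $17.55 = $3,716.30
Check: goods available $18,558.15 = COGS $14,841.85 + ending $3,716.30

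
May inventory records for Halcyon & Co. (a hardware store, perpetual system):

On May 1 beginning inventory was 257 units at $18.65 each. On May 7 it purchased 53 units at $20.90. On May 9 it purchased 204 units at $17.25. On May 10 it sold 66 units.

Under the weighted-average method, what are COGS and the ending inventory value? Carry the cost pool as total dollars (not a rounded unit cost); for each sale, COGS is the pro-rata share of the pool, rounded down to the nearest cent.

After May 1: 257 on hand, pool $4,793.05 (≈ $18.6500 each)
After May 7: 310 on hand, pool $5,900.75 (≈ $19.0347 each)
After May 9: 514 on hand, pool $9,419.75 (≈ $18.3264 each)
May 10, sell 66: 66/514 × $9,419.75 → $1,209.53
Ending inventory (cost pool remaining) = $8,210.22
Check: goods available $9,419.75 = COGS $1,209.53 + ending $8,210.22

COGS = $1,209.53; ending inventory = $8,210.22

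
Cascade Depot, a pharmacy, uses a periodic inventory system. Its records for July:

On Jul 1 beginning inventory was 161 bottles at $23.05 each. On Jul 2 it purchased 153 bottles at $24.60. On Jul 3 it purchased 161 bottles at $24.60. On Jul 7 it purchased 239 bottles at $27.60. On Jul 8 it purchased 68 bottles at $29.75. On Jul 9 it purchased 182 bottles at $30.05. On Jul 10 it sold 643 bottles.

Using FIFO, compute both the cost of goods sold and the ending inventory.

COGS = $16,072.25; ending inventory = $9,451.70

Jul 10, 643 sold [FIFO — oldest first]: 161 @ $23.05 + 153 @ $24.60 + 161 @ $24.60 + 168 @ $27.60 = $16,072.25
Ending inventory: 71 @ $27.60 + 68 @ $29.75 + 182 @ $30.05 = $9,451.70
Check: goods available $25,523.95 = COGS $16,072.25 + ending $9,451.70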